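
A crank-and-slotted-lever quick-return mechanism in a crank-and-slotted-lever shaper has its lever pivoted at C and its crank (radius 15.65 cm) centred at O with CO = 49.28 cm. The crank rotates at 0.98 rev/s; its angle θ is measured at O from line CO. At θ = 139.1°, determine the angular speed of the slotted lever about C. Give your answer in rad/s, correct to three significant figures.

ω = 6.158 rad/s (from 0.98 rev/s).
Crank pin A relative to C: A = (d + r cosθ, r sinθ); lever angle φ = atan2(r sinθ, d + r cosθ).
Differentiating tanφ: φ̇ = rω(d cosθ + r)/(d² + r² + 2dr cosθ).
d² + r² + 2dr cosθ = |CA|² = 0.150756 m²;  d cosθ + r = -0.21598 m.
|ω_lever| = |0.1565·6.158·-0.21598| / 0.150756 = 1.3806 rad/s.

1.38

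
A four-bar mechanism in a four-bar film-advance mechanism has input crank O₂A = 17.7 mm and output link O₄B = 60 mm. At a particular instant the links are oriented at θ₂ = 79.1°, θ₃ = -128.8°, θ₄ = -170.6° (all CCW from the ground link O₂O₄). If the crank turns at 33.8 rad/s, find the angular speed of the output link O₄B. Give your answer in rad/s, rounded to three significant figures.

ω₂ = 33.8 rad/s
Differentiating the loop-closure r₂e^{iθ₂}+r₃e^{iθ₃}=r₁+r₄e^{iθ₄} gives r₂ω₂e^{iθ₂}+r₃ω₃e^{iθ₃}=r₄ω₄e^{iθ₄}.
Eliminating the other unknown: ω₄ = r₂ω₂ sin(θ₂−θ₃) / [r₄ sin(θ₄−θ₃)].
Numerator sine = -0.46793; denominator sine = -0.66653.
Result = 0.0177·33.8·(-0.46793) / (0.06·(-0.66653)) = +7 rad/s; magnitude 7 rad/s.

7.00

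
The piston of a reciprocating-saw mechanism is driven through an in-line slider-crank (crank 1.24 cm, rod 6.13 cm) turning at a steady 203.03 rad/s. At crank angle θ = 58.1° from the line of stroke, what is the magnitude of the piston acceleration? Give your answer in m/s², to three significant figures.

ω = 203 rad/s
x(θ) = r cosθ + √(L² − r² sin²θ); with ω constant, a = ω²·d²x/dθ².
d²x/dθ² = −r cosθ − r²(cos2θ)/√u − r⁴ sin²2θ/(4u^{3/2}),  u = L² − r² sin²θ = 0.00364687 m².
Substituting r = 0.0124 m, L = 0.0613 m, θ = 58.1°: d²x/dθ² = -0.0054501 m.
a = ω²·d²x/dθ² = (203)²·(-0.0054501) = -224.66 m/s²;  |a| = 224.66 m/s².

225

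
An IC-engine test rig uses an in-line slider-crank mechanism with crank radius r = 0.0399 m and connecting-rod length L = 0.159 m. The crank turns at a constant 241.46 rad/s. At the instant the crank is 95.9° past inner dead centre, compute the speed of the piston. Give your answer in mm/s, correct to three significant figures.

9330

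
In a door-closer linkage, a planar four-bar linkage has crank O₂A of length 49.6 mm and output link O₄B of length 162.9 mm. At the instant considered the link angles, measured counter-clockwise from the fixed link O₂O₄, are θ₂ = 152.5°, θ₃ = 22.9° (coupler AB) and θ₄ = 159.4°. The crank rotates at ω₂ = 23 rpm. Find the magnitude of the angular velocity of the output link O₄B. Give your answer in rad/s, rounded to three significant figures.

0.821

ω₂ = 2.409 rad/s (from 23 rpm).
Differentiating the loop-closure r₂e^{iθ₂}+r₃e^{iθ₃}=r₁+r₄e^{iθ₄} gives r₂ω₂e^{iθ₂}+r₃ω₃e^{iθ₃}=r₄ω₄e^{iθ₄}.
Eliminating the other unknown: ω₄ = r₂ω₂ sin(θ₂−θ₃) / [r₄ sin(θ₄−θ₃)].
Numerator sine = +0.77051; denominator sine = +0.68835.
Result = 0.0496·2.409·(+0.77051) / (0.1629·(+0.68835)) = +0.82089 rad/s; magnitude 0.82089 rad/s.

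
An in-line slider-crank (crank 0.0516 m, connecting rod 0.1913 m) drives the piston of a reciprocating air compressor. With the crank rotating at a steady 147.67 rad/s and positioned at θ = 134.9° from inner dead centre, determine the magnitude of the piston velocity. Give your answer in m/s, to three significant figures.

4.35

ω = 147.7 rad/s
For an in-line slider-crank, x = r cosθ + √(L² − r² sin²θ), so v = −rω sinθ·[1 + r cosθ/√(L² − r² sin²θ)].
With r = 0.0516 m, L = 0.1913 m, θ = 134.9°: √(L² − r² sin²θ) = 0.18778 m.
v = −0.0516·147.7·0.70834·[1 + 0.0516·-0.70587/0.18778] = -4.3505 m/s.
|v| = 4.3505 m/s.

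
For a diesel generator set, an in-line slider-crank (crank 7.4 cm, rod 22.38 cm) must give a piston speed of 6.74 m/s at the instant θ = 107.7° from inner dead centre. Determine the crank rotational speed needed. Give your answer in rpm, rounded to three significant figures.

1020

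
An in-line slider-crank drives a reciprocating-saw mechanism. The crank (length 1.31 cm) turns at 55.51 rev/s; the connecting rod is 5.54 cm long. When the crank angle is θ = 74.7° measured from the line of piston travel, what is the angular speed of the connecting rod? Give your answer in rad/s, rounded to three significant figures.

ω = 348.8 rad/s (converted from 55.51 rev/s).
The rod makes angle φ with the slider axis where L sinφ = r sinθ; differentiating, L cosφ·φ̇ = r ω cosθ.
L cosφ = √(L² − r² sin²θ) = 0.05394 m.
|ω_rod| = r ω |cosθ| / √(L² − r² sin²θ) = 0.0131·348.8·0.26387/0.05394 = 22.352 rad/s.

22.4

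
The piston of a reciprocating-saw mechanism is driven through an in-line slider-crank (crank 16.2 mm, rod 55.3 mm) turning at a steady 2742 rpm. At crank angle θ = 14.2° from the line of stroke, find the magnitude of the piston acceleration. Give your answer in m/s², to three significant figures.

1640

ω = 2π·2742/60 = 287.1 rad/s
x(θ) = r cosθ + √(L² − r² sin²θ); with ω constant, a = ω²·d²x/dθ².
d²x/dθ² = −r cosθ − r²(cos2θ)/√u − r⁴ sin²2θ/(4u^{3/2}),  u = L² − r² sin²θ = 0.0030423 m².
Substituting r = 0.0162 m, L = 0.0553 m, θ = 14.2°: d²x/dθ² = -0.019914 m.
a = ω²·d²x/dθ² = (287.1)²·(-0.019914) = -1641.9 m/s²;  |a| = 1641.9 m/s².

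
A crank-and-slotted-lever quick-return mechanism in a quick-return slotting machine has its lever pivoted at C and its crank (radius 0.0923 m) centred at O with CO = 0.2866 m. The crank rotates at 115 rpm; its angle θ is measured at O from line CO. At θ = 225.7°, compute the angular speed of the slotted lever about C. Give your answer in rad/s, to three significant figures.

2.23

ω = 12.04 rad/s (from 115 rpm).
Crank pin A relative to C: A = (d + r cosθ, r sinθ); lever angle φ = atan2(r sinθ, d + r cosθ).
Differentiating tanφ: φ̇ = rω(d cosθ + r)/(d² + r² + 2dr cosθ).
d² + r² + 2dr cosθ = |CA|² = 0.0537082 m²;  d cosθ + r = -0.10787 m.
|ω_lever| = |0.0923·12.04·-0.10787| / 0.0537082 = 2.2324 rad/s.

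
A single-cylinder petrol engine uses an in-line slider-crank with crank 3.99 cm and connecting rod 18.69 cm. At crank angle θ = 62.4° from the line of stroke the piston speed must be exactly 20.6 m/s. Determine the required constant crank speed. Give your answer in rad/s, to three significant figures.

For an in-line slider-crank, |v_piston| = rω|sinθ|·[1 + r cosθ/√(L² − r² sin²θ)].
With r = 0.0399 m, L = 0.1869 m, θ = 62.4°: the bracketed kinematic factor |dx/dθ| = 0.038921 m.
ω = v/|dx/dθ| = 20.6/0.038921 = 529.28 rad/s.

529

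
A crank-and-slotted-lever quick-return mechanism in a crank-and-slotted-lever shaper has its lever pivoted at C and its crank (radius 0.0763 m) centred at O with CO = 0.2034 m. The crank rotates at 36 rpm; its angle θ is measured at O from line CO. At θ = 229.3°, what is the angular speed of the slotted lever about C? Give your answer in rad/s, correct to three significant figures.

ω = 3.77 rad/s (from 36 rpm).
Crank pin A relative to C: A = (d + r cosθ, r sinθ); lever angle φ = atan2(r sinθ, d + r cosθ).
Differentiating tanφ: φ̇ = rω(d cosθ + r)/(d² + r² + 2dr cosθ).
d² + r² + 2dr cosθ = |CA|² = 0.0269529 m²;  d cosθ + r = -0.056337 m.
|ω_lever| = |0.0763·3.77·-0.056337| / 0.0269529 = 0.60123 rad/s.

0.601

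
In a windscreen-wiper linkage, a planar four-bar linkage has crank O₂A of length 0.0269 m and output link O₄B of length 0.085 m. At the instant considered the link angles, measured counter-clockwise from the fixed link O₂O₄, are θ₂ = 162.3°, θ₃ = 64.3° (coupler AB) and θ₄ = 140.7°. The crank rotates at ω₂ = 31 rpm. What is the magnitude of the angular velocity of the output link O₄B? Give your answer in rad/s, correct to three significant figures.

1.05

ω₂ = 3.246 rad/s (from 31 rpm).
Differentiating the loop-closure r₂e^{iθ₂}+r₃e^{iθ₃}=r₁+r₄e^{iθ₄} gives r₂ω₂e^{iθ₂}+r₃ω₃e^{iθ₃}=r₄ω₄e^{iθ₄}.
Eliminating the other unknown: ω₄ = r₂ω₂ sin(θ₂−θ₃) / [r₄ sin(θ₄−θ₃)].
Numerator sine = +0.99027; denominator sine = +0.97196.
Result = 0.0269·3.246·(+0.99027) / (0.085·(+0.97196)) = +1.0467 rad/s; magnitude 1.0467 rad/s.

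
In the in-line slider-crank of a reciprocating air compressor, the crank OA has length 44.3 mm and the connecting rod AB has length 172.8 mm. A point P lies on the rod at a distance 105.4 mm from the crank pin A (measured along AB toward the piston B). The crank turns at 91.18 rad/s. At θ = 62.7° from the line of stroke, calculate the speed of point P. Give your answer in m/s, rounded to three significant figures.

3.92

ω = 91.18 rad/s.  Crank-pin speed |V_A| = rω = 4.0393 m/s, perpendicular to OA.
Rod angle: sinφ = −(r/L) sinθ ⇒ φ = -13.168°; ω_rod = −rω cosθ/√(L²−r²sin²θ) = -11.011 rad/s.
V_P = V_A + ω_rod × AP, with AP = 0.1054 m along the rod.
Components: V_Px = −rω sinθ − a·ω_rod·sinφ = -3.8537 m/s;  V_Py = rω cosθ + a·ω_rod·cosφ = +0.7226 m/s.
|V_P| = √(V_Px² + V_Py²) = 3.9209 m/s.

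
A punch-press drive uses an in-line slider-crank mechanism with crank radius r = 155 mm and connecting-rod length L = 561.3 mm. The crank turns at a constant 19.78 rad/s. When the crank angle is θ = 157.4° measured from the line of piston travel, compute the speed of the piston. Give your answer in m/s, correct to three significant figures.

0.876

ω = 19.78 rad/s
For an in-line slider-crank, x = r cosθ + √(L² − r² sin²θ), so v = −rω sinθ·[1 + r cosθ/√(L² − r² sin²θ)].
With r = 0.155 m, L = 0.5613 m, θ = 157.4°: √(L² − r² sin²θ) = 0.55813 m.
v = −0.155·19.78·0.38430·[1 + 0.155·-0.92321/0.55813] = -0.87613 m/s.
|v| = 0.87613 m/s.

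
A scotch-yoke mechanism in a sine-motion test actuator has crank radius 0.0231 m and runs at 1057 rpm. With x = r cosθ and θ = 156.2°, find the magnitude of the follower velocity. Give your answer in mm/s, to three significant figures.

ω = 110.7 rad/s (from 1057 rpm).
x = r cosθ ⇒ ẋ = −rω sinθ.
|v| = rω|sinθ| = 0.0231·110.7·|sin 156.2°| = 1.0318 m/s = 1031.8 mm/s.

1030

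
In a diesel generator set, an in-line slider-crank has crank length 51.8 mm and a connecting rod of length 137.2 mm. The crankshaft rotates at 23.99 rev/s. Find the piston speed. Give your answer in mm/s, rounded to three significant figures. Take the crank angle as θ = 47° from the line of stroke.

ω = 2π·24 = 150.7 rad/s
For an in-line slider-crank, x = r cosθ + √(L² − r² sin²θ), so v = −rω sinθ·[1 + r cosθ/√(L² − r² sin²θ)].
With r = 0.0518 m, L = 0.1372 m, θ = 47°: √(L² − r² sin²θ) = 0.13187 m.
v = −0.0518·150.7·0.73135·[1 + 0.0518·0.68200/0.13187] = -7.2403 m/s.
|v| = 7.2403 m/s = 7240.3 mm/s.

7240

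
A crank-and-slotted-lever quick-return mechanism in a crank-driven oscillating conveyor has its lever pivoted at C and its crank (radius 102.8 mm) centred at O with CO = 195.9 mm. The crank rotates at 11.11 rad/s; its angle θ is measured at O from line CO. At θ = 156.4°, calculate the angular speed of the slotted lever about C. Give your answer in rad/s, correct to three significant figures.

7.28

ω = 11.11 rad/s
Crank pin A relative to C: A = (d + r cosθ, r sinθ); lever angle φ = atan2(r sinθ, d + r cosθ).
Differentiating tanφ: φ̇ = rω(d cosθ + r)/(d² + r² + 2dr cosθ).
d² + r² + 2dr cosθ = |CA|² = 0.0120363 m²;  d cosθ + r = -0.076715 m.
|ω_lever| = |0.1028·11.11·-0.076715| / 0.0120363 = 7.2794 rad/s.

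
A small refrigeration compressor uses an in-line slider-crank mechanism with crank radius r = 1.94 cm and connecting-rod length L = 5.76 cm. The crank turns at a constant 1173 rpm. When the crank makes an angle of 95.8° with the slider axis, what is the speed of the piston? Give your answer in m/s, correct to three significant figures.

ω = 2π·1173/60 = 122.8 rad/s
For an in-line slider-crank, x = r cosθ + √(L² − r² sin²θ), so v = −rω sinθ·[1 + r cosθ/√(L² − r² sin²θ)].
With r = 0.0194 m, L = 0.0576 m, θ = 95.8°: √(L² − r² sin²θ) = 0.05427 m.
v = −0.0194·122.8·0.99488·[1 + 0.0194·-0.10106/0.05427] = -2.2852 m/s.
|v| = 2.2852 m/s.

2.29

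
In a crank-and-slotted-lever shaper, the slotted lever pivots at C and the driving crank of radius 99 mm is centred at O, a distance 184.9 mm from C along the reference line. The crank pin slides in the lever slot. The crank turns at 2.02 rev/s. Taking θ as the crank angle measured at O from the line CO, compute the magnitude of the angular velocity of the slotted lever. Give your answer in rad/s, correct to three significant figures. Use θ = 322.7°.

4.23

ω = 12.69 rad/s (from 2.02 rev/s).
Crank pin A relative to C: A = (d + r cosθ, r sinθ); lever angle φ = atan2(r sinθ, d + r cosθ).
Differentiating tanφ: φ̇ = rω(d cosθ + r)/(d² + r² + 2dr cosθ).
d² + r² + 2dr cosθ = |CA|² = 0.0731115 m²;  d cosθ + r = +0.24608 m.
|ω_lever| = |0.099·12.69·+0.24608| / 0.0731115 = 4.2292 rad/s.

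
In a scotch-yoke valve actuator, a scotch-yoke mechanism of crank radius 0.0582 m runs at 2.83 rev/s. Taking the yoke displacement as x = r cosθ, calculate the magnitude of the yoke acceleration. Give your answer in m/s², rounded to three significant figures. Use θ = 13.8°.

17.9

ω = 17.78 rad/s (from 2.83 rev/s).
x = r cosθ ⇒ ẍ = −rω² cosθ (ω constant).
|a| = rω²|cosθ| = 0.0582·(17.78)²·|cos 13.8°| = 17.87 m/s².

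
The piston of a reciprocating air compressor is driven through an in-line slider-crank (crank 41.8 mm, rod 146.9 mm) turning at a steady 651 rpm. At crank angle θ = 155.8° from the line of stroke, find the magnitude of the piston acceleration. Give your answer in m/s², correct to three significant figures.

140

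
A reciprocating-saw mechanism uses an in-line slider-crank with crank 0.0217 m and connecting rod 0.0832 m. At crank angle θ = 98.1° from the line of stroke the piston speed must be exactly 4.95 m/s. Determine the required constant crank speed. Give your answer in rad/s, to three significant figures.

For an in-line slider-crank, |v_piston| = rω|sinθ|·[1 + r cosθ/√(L² − r² sin²θ)].
With r = 0.0217 m, L = 0.0832 m, θ = 98.1°: the bracketed kinematic factor |dx/dθ| = 0.020666 m.
ω = v/|dx/dθ| = 4.95/0.020666 = 239.52 rad/s.

240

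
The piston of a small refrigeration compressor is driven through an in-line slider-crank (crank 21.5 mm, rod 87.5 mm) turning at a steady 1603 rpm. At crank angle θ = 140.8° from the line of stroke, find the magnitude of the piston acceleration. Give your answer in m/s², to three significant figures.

437

ω = 2π·1603/60 = 167.9 rad/s
x(θ) = r cosθ + √(L² − r² sin²θ); with ω constant, a = ω²·d²x/dθ².
d²x/dθ² = −r cosθ − r²(cos2θ)/√u − r⁴ sin²2θ/(4u^{3/2}),  u = L² − r² sin²θ = 0.0074716 m².
Substituting r = 0.0215 m, L = 0.0875 m, θ = 140.8°: d²x/dθ² = +0.015507 m.
a = ω²·d²x/dθ² = (167.9)²·(+0.015507) = +436.96 m/s²;  |a| = 436.96 m/s².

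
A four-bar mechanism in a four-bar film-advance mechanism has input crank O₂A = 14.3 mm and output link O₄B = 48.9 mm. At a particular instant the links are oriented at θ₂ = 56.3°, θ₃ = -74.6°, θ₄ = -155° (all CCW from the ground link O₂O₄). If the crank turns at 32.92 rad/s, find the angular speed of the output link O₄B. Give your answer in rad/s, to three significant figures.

7.38

ω₂ = 32.92 rad/s
Differentiating the loop-closure r₂e^{iθ₂}+r₃e^{iθ₃}=r₁+r₄e^{iθ₄} gives r₂ω₂e^{iθ₂}+r₃ω₃e^{iθ₃}=r₄ω₄e^{iθ₄}.
Eliminating the other unknown: ω₄ = r₂ω₂ sin(θ₂−θ₃) / [r₄ sin(θ₄−θ₃)].
Numerator sine = +0.75585; denominator sine = -0.98600.
Result = 0.0143·32.92·(+0.75585) / (0.0489·(-0.98600)) = -7.3799 rad/s; magnitude 7.3799 rad/s.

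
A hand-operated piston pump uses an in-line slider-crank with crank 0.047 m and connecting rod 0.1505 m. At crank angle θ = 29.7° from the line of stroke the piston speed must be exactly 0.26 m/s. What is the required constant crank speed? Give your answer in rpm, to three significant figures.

83.7

For an in-line slider-crank, |v_piston| = rω|sinθ|·[1 + r cosθ/√(L² − r² sin²θ)].
With r = 0.047 m, L = 0.1505 m, θ = 29.7°: the bracketed kinematic factor |dx/dθ| = 0.02968 m.
ω = v/|dx/dθ| = 0.26/0.02968 = 8.76 rad/s.
N = 60ω/(2π) = 83.652 rpm.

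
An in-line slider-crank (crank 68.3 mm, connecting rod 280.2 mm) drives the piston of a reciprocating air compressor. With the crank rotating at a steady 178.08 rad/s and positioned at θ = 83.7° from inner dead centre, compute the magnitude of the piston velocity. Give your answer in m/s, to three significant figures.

ω = 178.1 rad/s
For an in-line slider-crank, x = r cosθ + √(L² − r² sin²θ), so v = −rω sinθ·[1 + r cosθ/√(L² − r² sin²θ)].
With r = 0.0683 m, L = 0.2802 m, θ = 83.7°: √(L² − r² sin²θ) = 0.27185 m.
v = −0.0683·178.1·0.99396·[1 + 0.0683·0.10973/0.27185] = -12.423 m/s.
|v| = 12.423 m/s.

12.4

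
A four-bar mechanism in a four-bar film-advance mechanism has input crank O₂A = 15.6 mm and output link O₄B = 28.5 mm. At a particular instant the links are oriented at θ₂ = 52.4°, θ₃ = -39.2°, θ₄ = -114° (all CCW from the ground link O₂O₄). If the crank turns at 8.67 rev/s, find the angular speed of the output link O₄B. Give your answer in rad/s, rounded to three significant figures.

ω₂ = 54.48 rad/s (from 8.67 rev/s).
Differentiating the loop-closure r₂e^{iθ₂}+r₃e^{iθ₃}=r₁+r₄e^{iθ₄} gives r₂ω₂e^{iθ₂}+r₃ω₃e^{iθ₃}=r₄ω₄e^{iθ₄}.
Eliminating the other unknown: ω₄ = r₂ω₂ sin(θ₂−θ₃) / [r₄ sin(θ₄−θ₃)].
Numerator sine = +0.99961; denominator sine = -0.96502.
Result = 0.0156·54.48·(+0.99961) / (0.0285·(-0.96502)) = -30.887 rad/s; magnitude 30.887 rad/s.

30.9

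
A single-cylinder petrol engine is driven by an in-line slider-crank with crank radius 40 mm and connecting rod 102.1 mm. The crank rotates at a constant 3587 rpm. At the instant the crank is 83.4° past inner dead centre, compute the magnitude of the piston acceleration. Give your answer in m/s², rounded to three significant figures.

ω = 2π·3587/60 = 375.6 rad/s
x(θ) = r cosθ + √(L² − r² sin²θ); with ω constant, a = ω²·d²x/dθ².
d²x/dθ² = −r cosθ − r²(cos2θ)/√u − r⁴ sin²2θ/(4u^{3/2}),  u = L² − r² sin²θ = 0.00884555 m².
Substituting r = 0.04 m, L = 0.1021 m, θ = 83.4°: d²x/dθ² = +0.011925 m.
a = ω²·d²x/dθ² = (375.6)²·(+0.011925) = +1682.6 m/s²;  |a| = 1682.6 m/s².

1680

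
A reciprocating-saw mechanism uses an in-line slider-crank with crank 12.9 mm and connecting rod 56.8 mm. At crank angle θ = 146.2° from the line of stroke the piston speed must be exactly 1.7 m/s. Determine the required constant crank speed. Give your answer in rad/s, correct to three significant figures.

For an in-line slider-crank, |v_piston| = rω|sinθ|·[1 + r cosθ/√(L² − r² sin²θ)].
With r = 0.0129 m, L = 0.0568 m, θ = 146.2°: the bracketed kinematic factor |dx/dθ| = 0.0058109 m.
ω = v/|dx/dθ| = 1.7/0.0058109 = 292.55 rad/s.

293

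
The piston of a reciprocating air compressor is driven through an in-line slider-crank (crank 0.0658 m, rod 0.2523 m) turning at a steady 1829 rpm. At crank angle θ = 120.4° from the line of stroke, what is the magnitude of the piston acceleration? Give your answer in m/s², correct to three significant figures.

1530

ω = 2π·1829/60 = 191.5 rad/s
x(θ) = r cosθ + √(L² − r² sin²θ); with ω constant, a = ω²·d²x/dθ².
d²x/dθ² = −r cosθ − r²(cos2θ)/√u − r⁴ sin²2θ/(4u^{3/2}),  u = L² − r² sin²θ = 0.0604343 m².
Substituting r = 0.0658 m, L = 0.2523 m, θ = 120.4°: d²x/dθ² = +0.041649 m.
a = ω²·d²x/dθ² = (191.5)²·(+0.041649) = +1527.9 m/s²;  |a| = 1527.9 m/s².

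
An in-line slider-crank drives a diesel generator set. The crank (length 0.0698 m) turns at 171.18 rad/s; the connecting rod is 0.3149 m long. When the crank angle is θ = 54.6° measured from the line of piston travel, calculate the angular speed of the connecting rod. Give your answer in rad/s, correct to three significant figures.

ω = 171.2 rad/s
The rod makes angle φ with the slider axis where L sinφ = r sinθ; differentiating, L cosφ·φ̇ = r ω cosθ.
L cosφ = √(L² − r² sin²θ) = 0.30972 m.
|ω_rod| = r ω |cosθ| / √(L² − r² sin²θ) = 0.0698·171.2·0.57928/0.30972 = 22.348 rad/s.

22.3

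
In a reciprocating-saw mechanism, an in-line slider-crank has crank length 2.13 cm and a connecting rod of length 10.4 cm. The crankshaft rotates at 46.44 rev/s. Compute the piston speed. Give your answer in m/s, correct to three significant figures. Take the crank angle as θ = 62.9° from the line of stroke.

ω = 2π·46.4 = 291.8 rad/s
For an in-line slider-crank, x = r cosθ + √(L² − r² sin²θ), so v = −rω sinθ·[1 + r cosθ/√(L² − r² sin²θ)].
With r = 0.0213 m, L = 0.104 m, θ = 62.9°: √(L² − r² sin²θ) = 0.10226 m.
v = −0.0213·291.8·0.89021·[1 + 0.0213·0.45554/0.10226] = -6.0578 m/s.
|v| = 6.0578 m/s.

6.06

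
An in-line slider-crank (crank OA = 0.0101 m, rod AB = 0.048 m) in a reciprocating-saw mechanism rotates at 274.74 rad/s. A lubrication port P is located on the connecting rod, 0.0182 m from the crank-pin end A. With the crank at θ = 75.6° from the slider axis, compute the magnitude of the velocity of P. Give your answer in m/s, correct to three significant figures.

2.78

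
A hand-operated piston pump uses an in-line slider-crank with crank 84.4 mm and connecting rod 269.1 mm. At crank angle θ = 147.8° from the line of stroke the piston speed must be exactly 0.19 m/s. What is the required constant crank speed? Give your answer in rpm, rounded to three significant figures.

55.2

For an in-line slider-crank, |v_piston| = rω|sinθ|·[1 + r cosθ/√(L² − r² sin²θ)].
With r = 0.0844 m, L = 0.2691 m, θ = 147.8°: the bracketed kinematic factor |dx/dθ| = 0.032868 m.
ω = v/|dx/dθ| = 0.19/0.032868 = 5.7807 rad/s.
N = 60ω/(2π) = 55.201 rpm.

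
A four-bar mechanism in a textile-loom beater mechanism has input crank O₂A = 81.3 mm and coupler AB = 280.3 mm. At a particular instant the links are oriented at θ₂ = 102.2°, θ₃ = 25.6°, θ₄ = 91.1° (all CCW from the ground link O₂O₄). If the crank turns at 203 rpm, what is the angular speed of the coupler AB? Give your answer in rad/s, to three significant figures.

1.30

ω₂ = 21.26 rad/s (from 203 rpm).
Differentiating the loop-closure r₂e^{iθ₂}+r₃e^{iθ₃}=r₁+r₄e^{iθ₄} gives r₂ω₂e^{iθ₂}+r₃ω₃e^{iθ₃}=r₄ω₄e^{iθ₄}.
Eliminating the other unknown: ω₃ = r₂ω₂ sin(θ₄−θ₂) / [r₃ sin(θ₃−θ₄)].
Numerator sine = -0.19252; denominator sine = -0.90996.
Result = 0.0813·21.26·(-0.19252) / (0.2803·(-0.90996)) = +1.3045 rad/s; magnitude 1.3045 rad/s.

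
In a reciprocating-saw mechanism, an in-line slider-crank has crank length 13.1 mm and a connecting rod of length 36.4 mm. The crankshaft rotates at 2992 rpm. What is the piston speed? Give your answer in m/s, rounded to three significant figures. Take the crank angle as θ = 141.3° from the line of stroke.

ω = 2π·2992/60 = 313.3 rad/s
For an in-line slider-crank, x = r cosθ + √(L² − r² sin²θ), so v = −rω sinθ·[1 + r cosθ/√(L² − r² sin²θ)].
With r = 0.0131 m, L = 0.0364 m, θ = 141.3°: √(L² − r² sin²θ) = 0.035467 m.
v = −0.0131·313.3·0.62524·[1 + 0.0131·-0.78043/0.035467] = -1.8265 m/s.
|v| = 1.8265 m/s.

1.83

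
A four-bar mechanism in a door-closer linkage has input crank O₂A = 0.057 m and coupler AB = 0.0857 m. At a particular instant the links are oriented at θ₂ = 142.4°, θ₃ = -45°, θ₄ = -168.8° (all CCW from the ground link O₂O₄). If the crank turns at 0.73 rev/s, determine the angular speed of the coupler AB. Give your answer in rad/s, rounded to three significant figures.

2.76

ω₂ = 4.587 rad/s (from 0.73 rev/s).
Differentiating the loop-closure r₂e^{iθ₂}+r₃e^{iθ₃}=r₁+r₄e^{iθ₄} gives r₂ω₂e^{iθ₂}+r₃ω₃e^{iθ₃}=r₄ω₄e^{iθ₄}.
Eliminating the other unknown: ω₃ = r₂ω₂ sin(θ₄−θ₂) / [r₃ sin(θ₃−θ₄)].
Numerator sine = +0.75241; denominator sine = +0.83098.
Result = 0.057·4.587·(+0.75241) / (0.0857·(+0.83098)) = +2.7622 rad/s; magnitude 2.7622 rad/s.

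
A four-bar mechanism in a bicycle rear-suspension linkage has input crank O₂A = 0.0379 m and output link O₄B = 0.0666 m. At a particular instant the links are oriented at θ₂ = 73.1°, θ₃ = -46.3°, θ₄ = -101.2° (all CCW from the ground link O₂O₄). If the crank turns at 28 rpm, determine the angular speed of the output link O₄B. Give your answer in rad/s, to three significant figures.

1.78

ω₂ = 2.932 rad/s (from 28 rpm).
Differentiating the loop-closure r₂e^{iθ₂}+r₃e^{iθ₃}=r₁+r₄e^{iθ₄} gives r₂ω₂e^{iθ₂}+r₃ω₃e^{iθ₃}=r₄ω₄e^{iθ₄}.
Eliminating the other unknown: ω₄ = r₂ω₂ sin(θ₂−θ₃) / [r₄ sin(θ₄−θ₃)].
Numerator sine = +0.87121; denominator sine = -0.81815.
Result = 0.0379·2.932·(+0.87121) / (0.0666·(-0.81815)) = -1.7768 rad/s; magnitude 1.7768 rad/s.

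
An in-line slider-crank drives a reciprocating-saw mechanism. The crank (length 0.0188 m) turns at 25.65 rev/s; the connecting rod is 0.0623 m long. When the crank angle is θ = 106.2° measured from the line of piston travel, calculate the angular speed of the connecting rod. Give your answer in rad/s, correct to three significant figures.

14.2

ω = 161.2 rad/s (converted from 25.65 rev/s).
The rod makes angle φ with the slider axis where L sinφ = r sinθ; differentiating, L cosφ·φ̇ = r ω cosθ.
L cosφ = √(L² − r² sin²θ) = 0.059627 m.
|ω_rod| = r ω |cosθ| / √(L² − r² sin²θ) = 0.0188·161.2·0.27899/0.059627 = 14.177 rad/s.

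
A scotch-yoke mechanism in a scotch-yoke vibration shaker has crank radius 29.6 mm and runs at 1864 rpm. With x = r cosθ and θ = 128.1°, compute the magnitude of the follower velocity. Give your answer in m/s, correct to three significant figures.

4.55

ω = 195.2 rad/s (from 1864 rpm).
x = r cosθ ⇒ ẋ = −rω sinθ.
|v| = rω|sinθ| = 0.0296·195.2·|sin 128.1°| = 4.5468 m/s.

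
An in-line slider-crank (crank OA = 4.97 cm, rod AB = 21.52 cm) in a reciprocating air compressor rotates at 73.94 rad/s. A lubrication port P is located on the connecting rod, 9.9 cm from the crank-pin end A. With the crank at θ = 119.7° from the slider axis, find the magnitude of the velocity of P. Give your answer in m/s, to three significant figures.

ω = 73.94 rad/s.  Crank-pin speed |V_A| = rω = 3.6748 m/s, perpendicular to OA.
Rod angle: sinφ = −(r/L) sinθ ⇒ φ = -11.573°; ω_rod = −rω cosθ/√(L²−r²sin²θ) = +8.6362 rad/s.
V_P = V_A + ω_rod × AP, with AP = 0.099 m along the rod.
Components: V_Px = −rω sinθ − a·ω_rod·sinφ = -3.0205 m/s;  V_Py = rω cosθ + a·ω_rod·cosφ = -0.98312 m/s.
|V_P| = √(V_Px² + V_Py²) = 3.1765 m/s.

3.18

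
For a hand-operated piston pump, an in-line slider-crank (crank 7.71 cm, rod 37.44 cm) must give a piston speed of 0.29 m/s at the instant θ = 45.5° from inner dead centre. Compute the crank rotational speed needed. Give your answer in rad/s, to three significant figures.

For an in-line slider-crank, |v_piston| = rω|sinθ|·[1 + r cosθ/√(L² − r² sin²θ)].
With r = 0.0771 m, L = 0.3744 m, θ = 45.5°: the bracketed kinematic factor |dx/dθ| = 0.063016 m.
ω = v/|dx/dθ| = 0.29/0.063016 = 4.602 rad/s.

4.60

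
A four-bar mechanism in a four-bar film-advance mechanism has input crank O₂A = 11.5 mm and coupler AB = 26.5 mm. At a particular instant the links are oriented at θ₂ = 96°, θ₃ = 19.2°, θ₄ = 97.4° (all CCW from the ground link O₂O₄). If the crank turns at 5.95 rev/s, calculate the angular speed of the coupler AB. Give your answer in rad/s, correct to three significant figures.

ω₂ = 37.38 rad/s (from 5.95 rev/s).
Differentiating the loop-closure r₂e^{iθ₂}+r₃e^{iθ₃}=r₁+r₄e^{iθ₄} gives r₂ω₂e^{iθ₂}+r₃ω₃e^{iθ₃}=r₄ω₄e^{iθ₄}.
Eliminating the other unknown: ω₃ = r₂ω₂ sin(θ₄−θ₂) / [r₃ sin(θ₃−θ₄)].
Numerator sine = +0.02443; denominator sine = -0.97887.
Result = 0.0115·37.38·(+0.02443) / (0.0265·(-0.97887)) = -0.40494 rad/s; magnitude 0.40494 rad/s.

0.405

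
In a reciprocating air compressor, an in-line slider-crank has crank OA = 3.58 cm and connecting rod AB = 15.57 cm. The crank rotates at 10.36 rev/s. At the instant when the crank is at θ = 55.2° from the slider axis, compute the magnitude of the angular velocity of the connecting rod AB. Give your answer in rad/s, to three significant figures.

8.70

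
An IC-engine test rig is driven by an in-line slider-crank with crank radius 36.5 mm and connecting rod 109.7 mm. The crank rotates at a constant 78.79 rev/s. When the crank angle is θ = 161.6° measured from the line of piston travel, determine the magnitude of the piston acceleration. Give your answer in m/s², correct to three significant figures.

ω = 2π·78.8 = 495.1 rad/s
x(θ) = r cosθ + √(L² − r² sin²θ); with ω constant, a = ω²·d²x/dθ².
d²x/dθ² = −r cosθ − r²(cos2θ)/√u − r⁴ sin²2θ/(4u^{3/2}),  u = L² − r² sin²θ = 0.0119014 m².
Substituting r = 0.0365 m, L = 0.1097 m, θ = 161.6°: d²x/dθ² = +0.024733 m.
a = ω²·d²x/dθ² = (495.1)²·(+0.024733) = +6061.4 m/s²;  |a| = 6061.4 m/s².

6060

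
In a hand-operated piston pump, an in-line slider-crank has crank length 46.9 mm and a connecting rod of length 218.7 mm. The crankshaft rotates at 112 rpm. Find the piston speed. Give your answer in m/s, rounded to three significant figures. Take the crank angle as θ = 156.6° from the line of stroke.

0.175

ω = 2π·112/60 = 11.73 rad/s
For an in-line slider-crank, x = r cosθ + √(L² − r² sin²θ), so v = −rω sinθ·[1 + r cosθ/√(L² − r² sin²θ)].
With r = 0.0469 m, L = 0.2187 m, θ = 156.6°: √(L² − r² sin²θ) = 0.21791 m.
v = −0.0469·11.73·0.39715·[1 + 0.0469·-0.91775/0.21791] = -0.17531 m/s.
|v| = 0.17531 m/s.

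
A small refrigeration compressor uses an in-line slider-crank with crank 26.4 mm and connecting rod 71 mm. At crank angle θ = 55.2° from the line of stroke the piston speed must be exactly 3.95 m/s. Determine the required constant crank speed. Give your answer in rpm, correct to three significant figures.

For an in-line slider-crank, |v_piston| = rω|sinθ|·[1 + r cosθ/√(L² − r² sin²θ)].
With r = 0.0264 m, L = 0.071 m, θ = 55.2°: the bracketed kinematic factor |dx/dθ| = 0.026509 m.
ω = v/|dx/dθ| = 3.95/0.026509 = 149 rad/s.
N = 60ω/(2π) = 1422.9 rpm.

1420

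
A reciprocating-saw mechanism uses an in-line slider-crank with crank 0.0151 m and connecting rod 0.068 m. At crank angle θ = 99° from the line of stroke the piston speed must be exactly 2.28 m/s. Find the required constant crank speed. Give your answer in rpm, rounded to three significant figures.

1510

For an in-line slider-crank, |v_piston| = rω|sinθ|·[1 + r cosθ/√(L² − r² sin²θ)].
With r = 0.0151 m, L = 0.068 m, θ = 99°: the bracketed kinematic factor |dx/dθ| = 0.014383 m.
ω = v/|dx/dθ| = 2.28/0.014383 = 158.52 rad/s.
N = 60ω/(2π) = 1513.8 rpm.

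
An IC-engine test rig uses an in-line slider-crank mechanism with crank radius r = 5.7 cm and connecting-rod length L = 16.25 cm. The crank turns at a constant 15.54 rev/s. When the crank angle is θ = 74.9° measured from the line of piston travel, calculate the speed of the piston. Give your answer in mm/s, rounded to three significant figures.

5900

ω = 2π·15.5 = 97.64 rad/s
For an in-line slider-crank, x = r cosθ + √(L² − r² sin²θ), so v = −rω sinθ·[1 + r cosθ/√(L² − r² sin²θ)].
With r = 0.057 m, L = 0.1625 m, θ = 74.9°: √(L² − r² sin²θ) = 0.1529 m.
v = −0.057·97.64·0.96547·[1 + 0.057·0.26050/0.1529] = -5.8952 m/s.
|v| = 5.8952 m/s = 5895.2 mm/s.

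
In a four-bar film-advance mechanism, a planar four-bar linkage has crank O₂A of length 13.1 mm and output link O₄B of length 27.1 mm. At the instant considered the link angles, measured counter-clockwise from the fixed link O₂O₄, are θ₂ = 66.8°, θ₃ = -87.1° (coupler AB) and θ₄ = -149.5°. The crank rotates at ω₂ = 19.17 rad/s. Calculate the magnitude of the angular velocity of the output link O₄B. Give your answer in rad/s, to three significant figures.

ω₂ = 19.17 rad/s
Differentiating the loop-closure r₂e^{iθ₂}+r₃e^{iθ₃}=r₁+r₄e^{iθ₄} gives r₂ω₂e^{iθ₂}+r₃ω₃e^{iθ₃}=r₄ω₄e^{iθ₄}.
Eliminating the other unknown: ω₄ = r₂ω₂ sin(θ₂−θ₃) / [r₄ sin(θ₄−θ₃)].
Numerator sine = +0.43994; denominator sine = -0.88620.
Result = 0.0131·19.17·(+0.43994) / (0.0271·(-0.88620)) = -4.6003 rad/s; magnitude 4.6003 rad/s.

4.60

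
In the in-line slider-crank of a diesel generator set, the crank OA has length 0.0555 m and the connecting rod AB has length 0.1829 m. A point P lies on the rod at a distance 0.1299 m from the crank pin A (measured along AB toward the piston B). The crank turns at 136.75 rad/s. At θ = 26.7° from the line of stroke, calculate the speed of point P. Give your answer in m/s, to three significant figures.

4.52

ω = 136.8 rad/s.  Crank-pin speed |V_A| = rω = 7.5896 m/s, perpendicular to OA.
Rod angle: sinφ = −(r/L) sinθ ⇒ φ = -7.836°; ω_rod = −rω cosθ/√(L²−r²sin²θ) = -37.421 rad/s.
V_P = V_A + ω_rod × AP, with AP = 0.1299 m along the rod.
Components: V_Px = −rω sinθ − a·ω_rod·sinφ = -4.0729 m/s;  V_Py = rω cosθ + a·ω_rod·cosφ = +1.9648 m/s.
|V_P| = √(V_Px² + V_Py²) = 4.5221 m/s.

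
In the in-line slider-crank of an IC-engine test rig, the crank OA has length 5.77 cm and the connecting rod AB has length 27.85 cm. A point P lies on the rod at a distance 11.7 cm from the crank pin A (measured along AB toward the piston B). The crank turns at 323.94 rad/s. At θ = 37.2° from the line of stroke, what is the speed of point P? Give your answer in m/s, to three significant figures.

ω = 323.9 rad/s.  Crank-pin speed |V_A| = rω = 18.691 m/s, perpendicular to OA.
Rod angle: sinφ = −(r/L) sinθ ⇒ φ = -7.196°; ω_rod = −rω cosθ/√(L²−r²sin²θ) = -53.883 rad/s.
V_P = V_A + ω_rod × AP, with AP = 0.117 m along the rod.
Components: V_Px = −rω sinθ − a·ω_rod·sinφ = -12.09 m/s;  V_Py = rω cosθ + a·ω_rod·cosφ = +8.6336 m/s.
|V_P| = √(V_Px² + V_Py²) = 14.857 m/s.

14.9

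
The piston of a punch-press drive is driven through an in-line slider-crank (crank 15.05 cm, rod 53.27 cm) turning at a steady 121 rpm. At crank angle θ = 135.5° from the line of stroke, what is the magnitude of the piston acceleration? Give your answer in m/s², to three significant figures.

17.0

ω = 2π·121/60 = 12.67 rad/s
x(θ) = r cosθ + √(L² − r² sin²θ); with ω constant, a = ω²·d²x/dθ².
d²x/dθ² = −r cosθ − r²(cos2θ)/√u − r⁴ sin²2θ/(4u^{3/2}),  u = L² − r² sin²θ = 0.272642 m².
Substituting r = 0.1505 m, L = 0.5327 m, θ = 135.5°: d²x/dθ² = +0.10569 m.
a = ω²·d²x/dθ² = (12.67)²·(+0.10569) = +16.969 m/s²;  |a| = 16.969 m/s².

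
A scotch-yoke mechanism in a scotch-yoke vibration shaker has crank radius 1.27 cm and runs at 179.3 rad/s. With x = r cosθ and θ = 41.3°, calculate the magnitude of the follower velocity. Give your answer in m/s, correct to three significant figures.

ω = 179.3 rad/s
x = r cosθ ⇒ ẋ = −rω sinθ.
|v| = rω|sinθ| = 0.0127·179.3·|sin 41.3°| = 1.5029 m/s.

1.50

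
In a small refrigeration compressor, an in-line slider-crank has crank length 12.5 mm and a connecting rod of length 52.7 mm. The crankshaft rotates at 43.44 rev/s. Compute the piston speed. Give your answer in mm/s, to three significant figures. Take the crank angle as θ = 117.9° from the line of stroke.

2670

ω = 2π·43.4 = 272.9 rad/s
For an in-line slider-crank, x = r cosθ + √(L² − r² sin²θ), so v = −rω sinθ·[1 + r cosθ/√(L² − r² sin²θ)].
With r = 0.0125 m, L = 0.0527 m, θ = 117.9°: √(L² − r² sin²θ) = 0.051529 m.
v = −0.0125·272.9·0.88377·[1 + 0.0125·-0.46793/0.051529] = -2.6729 m/s.
|v| = 2.6729 m/s = 2672.9 mm/s.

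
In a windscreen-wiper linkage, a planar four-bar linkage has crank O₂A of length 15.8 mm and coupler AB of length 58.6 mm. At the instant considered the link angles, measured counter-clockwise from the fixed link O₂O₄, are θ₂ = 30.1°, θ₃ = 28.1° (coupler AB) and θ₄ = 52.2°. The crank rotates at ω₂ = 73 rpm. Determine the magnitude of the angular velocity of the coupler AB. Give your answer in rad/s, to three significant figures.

ω₂ = 7.645 rad/s (from 73 rpm).
Differentiating the loop-closure r₂e^{iθ₂}+r₃e^{iθ₃}=r₁+r₄e^{iθ₄} gives r₂ω₂e^{iθ₂}+r₃ω₃e^{iθ₃}=r₄ω₄e^{iθ₄}.
Eliminating the other unknown: ω₃ = r₂ω₂ sin(θ₄−θ₂) / [r₃ sin(θ₃−θ₄)].
Numerator sine = +0.37622; denominator sine = -0.40833.
Result = 0.0158·7.645·(+0.37622) / (0.0586·(-0.40833)) = -1.8991 rad/s; magnitude 1.8991 rad/s.

1.90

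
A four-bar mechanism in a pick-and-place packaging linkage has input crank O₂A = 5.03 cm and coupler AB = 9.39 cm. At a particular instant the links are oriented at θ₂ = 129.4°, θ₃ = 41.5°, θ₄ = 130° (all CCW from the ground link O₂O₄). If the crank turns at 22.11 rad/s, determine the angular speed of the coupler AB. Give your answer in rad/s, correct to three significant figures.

0.124

ω₂ = 22.11 rad/s
Differentiating the loop-closure r₂e^{iθ₂}+r₃e^{iθ₃}=r₁+r₄e^{iθ₄} gives r₂ω₂e^{iθ₂}+r₃ω₃e^{iθ₃}=r₄ω₄e^{iθ₄}.
Eliminating the other unknown: ω₃ = r₂ω₂ sin(θ₄−θ₂) / [r₃ sin(θ₃−θ₄)].
Numerator sine = +0.01047; denominator sine = -0.99966.
Result = 0.0503·22.11·(+0.01047) / (0.0939·(-0.99966)) = -0.12407 rad/s; magnitude 0.12407 rad/s.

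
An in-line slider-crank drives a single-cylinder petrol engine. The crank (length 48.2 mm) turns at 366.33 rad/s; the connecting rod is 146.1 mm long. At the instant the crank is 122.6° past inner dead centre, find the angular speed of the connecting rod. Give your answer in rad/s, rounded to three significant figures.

67.8

ω = 366.3 rad/s
The rod makes angle φ with the slider axis where L sinφ = r sinθ; differentiating, L cosφ·φ̇ = r ω cosθ.
L cosφ = √(L² − r² sin²θ) = 0.14034 m.
|ω_rod| = r ω |cosθ| / √(L² − r² sin²θ) = 0.0482·366.3·0.53877/0.14034 = 67.785 rad/s.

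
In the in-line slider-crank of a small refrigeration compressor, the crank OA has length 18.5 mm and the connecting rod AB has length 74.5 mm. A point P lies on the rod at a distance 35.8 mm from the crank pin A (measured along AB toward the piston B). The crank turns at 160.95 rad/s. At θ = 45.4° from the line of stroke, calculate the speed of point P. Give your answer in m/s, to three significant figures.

2.54

ω = 160.9 rad/s.  Crank-pin speed |V_A| = rω = 2.9776 m/s, perpendicular to OA.
Rod angle: sinφ = −(r/L) sinθ ⇒ φ = -10.184°; ω_rod = −rω cosθ/√(L²−r²sin²θ) = -28.512 rad/s.
V_P = V_A + ω_rod × AP, with AP = 0.0358 m along the rod.
Components: V_Px = −rω sinθ − a·ω_rod·sinφ = -2.3006 m/s;  V_Py = rω cosθ + a·ω_rod·cosφ = +1.086 m/s.
|V_P| = √(V_Px² + V_Py²) = 2.5441 m/s.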